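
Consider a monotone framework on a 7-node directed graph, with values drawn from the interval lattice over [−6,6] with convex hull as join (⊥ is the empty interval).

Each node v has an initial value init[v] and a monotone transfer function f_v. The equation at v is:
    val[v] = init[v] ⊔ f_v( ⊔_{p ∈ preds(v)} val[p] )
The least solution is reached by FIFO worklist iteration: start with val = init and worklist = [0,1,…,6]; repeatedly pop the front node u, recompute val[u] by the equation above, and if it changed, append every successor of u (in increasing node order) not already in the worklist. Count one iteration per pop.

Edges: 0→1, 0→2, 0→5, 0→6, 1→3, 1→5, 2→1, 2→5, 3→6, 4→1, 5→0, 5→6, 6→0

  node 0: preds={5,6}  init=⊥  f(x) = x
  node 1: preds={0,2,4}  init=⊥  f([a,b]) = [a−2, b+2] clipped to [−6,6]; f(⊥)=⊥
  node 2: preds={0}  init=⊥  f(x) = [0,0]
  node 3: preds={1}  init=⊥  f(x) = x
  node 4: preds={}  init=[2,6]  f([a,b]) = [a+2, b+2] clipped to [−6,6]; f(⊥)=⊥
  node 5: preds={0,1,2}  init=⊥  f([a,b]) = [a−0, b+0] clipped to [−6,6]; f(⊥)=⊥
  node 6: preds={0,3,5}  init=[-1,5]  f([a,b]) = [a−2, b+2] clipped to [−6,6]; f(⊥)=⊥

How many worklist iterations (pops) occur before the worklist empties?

19

Iteration log — 19 steps:
  step 1. node 0  ⊔preds=[-1,5]  new=[-1,5]  old=⊥  +wl: 
  step 2. node 1  ⊔preds=[-1,6]  new=[-3,6]  old=⊥  +wl: 
  step 3. node 2  ⊔preds=[-1,5]  new=[0,0]  old=⊥  +wl: 1
  step 4. node 3  ⊔preds=[-3,6]  new=[-3,6]  old=⊥  +wl: 
  step 5. node 4  ⊔preds=⊥  new=[2,6]  stable
  step 6. node 5  ⊔preds=[-3,6]  new=[-3,6]  old=⊥  +wl: 0
  step 7. node 6  ⊔preds=[-3,6]  new=[-5,6]  old=[-1,5]  +wl: 
  step 8. node 1  ⊔preds=[-1,6]  new=[-3,6]  stable
  step 9. node 0  ⊔preds=[-5,6]  new=[-5,6]  old=[-1,5]  +wl: 1,2,5,6
  step 10. node 1  ⊔preds=[-5,6]  new=[-6,6]  old=[-3,6]  +wl: 3
  step 11. node 2  ⊔preds=[-5,6]  new=[0,0]  stable
  step 12. node 5  ⊔preds=[-6,6]  new=[-6,6]  old=[-3,6]  +wl: 0
  step 13. node 6  ⊔preds=[-6,6]  new=[-6,6]  old=[-5,6]  +wl: 
  step 14. node 3  ⊔preds=[-6,6]  new=[-6,6]  old=[-3,6]  +wl: 6
  step 15. node 0  ⊔preds=[-6,6]  new=[-6,6]  old=[-5,6]  +wl: 1,2,5
  step 16. node 6  ⊔preds=[-6,6]  new=[-6,6]  stable
  step 17. node 1  ⊔preds=[-6,6]  new=[-6,6]  stable
  step 18. node 2  ⊔preds=[-6,6]  new=[0,0]  stable
  step 19. node 5  ⊔preds=[-6,6]  new=[-6,6]  stable

Least fixpoint reached:
  node 0: [-6,6]
  node 1: [-6,6]
  node 2: [0,0]
  node 3: [-6,6]
  node 4: [2,6]
  node 5: [-6,6]
  node 6: [-6,6]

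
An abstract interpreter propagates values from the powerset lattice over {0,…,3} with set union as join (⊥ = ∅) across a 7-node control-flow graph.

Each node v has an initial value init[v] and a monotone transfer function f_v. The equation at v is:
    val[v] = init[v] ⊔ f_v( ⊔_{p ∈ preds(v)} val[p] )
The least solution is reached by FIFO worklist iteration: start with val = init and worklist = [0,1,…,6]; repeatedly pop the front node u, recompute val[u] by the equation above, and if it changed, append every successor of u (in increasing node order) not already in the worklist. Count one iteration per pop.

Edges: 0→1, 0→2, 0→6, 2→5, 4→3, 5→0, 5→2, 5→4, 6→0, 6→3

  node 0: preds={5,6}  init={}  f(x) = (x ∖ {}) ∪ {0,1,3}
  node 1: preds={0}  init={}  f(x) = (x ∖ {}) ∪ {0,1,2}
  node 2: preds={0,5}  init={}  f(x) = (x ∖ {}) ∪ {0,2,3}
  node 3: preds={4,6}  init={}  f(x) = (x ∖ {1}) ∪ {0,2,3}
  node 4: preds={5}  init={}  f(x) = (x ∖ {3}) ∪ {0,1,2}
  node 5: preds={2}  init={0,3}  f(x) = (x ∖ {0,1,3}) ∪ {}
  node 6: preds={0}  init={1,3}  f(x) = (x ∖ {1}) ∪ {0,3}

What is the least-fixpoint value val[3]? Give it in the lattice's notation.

Trace (15 dequeues):
  [1] u=0 | in {0,1,3} | out {0,1,3} | prev {} | push {}
  [2] u=1 | in {0,1,3} | out {0,1,2,3} | prev {} | push {}
  [3] u=2 | in {0,1,3} | out {0,1,2,3} | prev {} | push {}
  [4] u=3 | in {1,3} | out {0,2,3} | prev {} | push {}
  [5] u=4 | in {0,3} | out {0,1,2} | prev {} | push {3}
  [6] u=5 | in {0,1,2,3} | out {0,2,3} | prev {0,3} | push {0,2,4}
  [7] u=6 | in {0,1,3} | out {0,1,3} | prev {1,3} | push {}
  [8] u=3 | in {0,1,2,3} | out {0,2,3} | ==
  [9] u=0 | in {0,1,2,3} | out {0,1,2,3} | prev {0,1,3} | push {1,6}
  [10] u=2 | in {0,1,2,3} | out {0,1,2,3} | ==
  [11] u=4 | in {0,2,3} | out {0,1,2} | ==
  [12] u=1 | in {0,1,2,3} | out {0,1,2,3} | ==
  [13] u=6 | in {0,1,2,3} | out {0,1,2,3} | prev {0,1,3} | push {0,3}
  [14] u=0 | in {0,1,2,3} | out {0,1,2,3} | ==
  [15] u=3 | in {0,1,2,3} | out {0,2,3} | ==

Converged values:
  [0] {0,1,2,3}
  [1] {0,1,2,3}
  [2] {0,1,2,3}
  [3] {0,2,3}
  [4] {0,1,2}
  [5] {0,2,3}
  [6] {0,1,2,3}

{0,2,3}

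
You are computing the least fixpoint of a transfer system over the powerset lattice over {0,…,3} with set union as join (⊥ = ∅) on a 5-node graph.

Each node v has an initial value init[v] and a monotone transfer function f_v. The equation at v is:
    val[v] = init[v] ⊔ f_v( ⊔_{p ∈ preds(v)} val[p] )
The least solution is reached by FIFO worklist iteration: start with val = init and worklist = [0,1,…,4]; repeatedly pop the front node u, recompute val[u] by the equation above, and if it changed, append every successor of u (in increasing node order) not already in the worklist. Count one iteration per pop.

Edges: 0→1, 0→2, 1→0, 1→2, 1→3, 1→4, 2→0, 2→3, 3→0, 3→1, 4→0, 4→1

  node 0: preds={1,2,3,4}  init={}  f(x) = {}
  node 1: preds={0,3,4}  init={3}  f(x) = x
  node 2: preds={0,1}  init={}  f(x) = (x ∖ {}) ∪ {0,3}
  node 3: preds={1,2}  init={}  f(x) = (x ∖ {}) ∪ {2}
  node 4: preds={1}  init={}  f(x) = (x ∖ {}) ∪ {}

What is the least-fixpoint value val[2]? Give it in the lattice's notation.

{0,2,3}

Worklist (13 pops):
  #1 pop 0: in={3} → {} (no change)
  #2 pop 1: in={} → {3} (no change)
  #3 pop 2: in={3} → {0,3} (was {}); enqueue [0]
  #4 pop 3: in={0,3} → {0,2,3} (was {}); enqueue [1]
  #5 pop 4: in={3} → {3} (was {}); enqueue []
  #6 pop 0: in={0,2,3} → {} (no change)
  #7 pop 1: in={0,2,3} → {0,2,3} (was {3}); enqueue [0,2,3,4]
  #8 pop 0: in={0,2,3} → {} (no change)
  #9 pop 2: in={0,2,3} → {0,2,3} (was {0,3}); enqueue [0]
  #10 pop 3: in={0,2,3} → {0,2,3} (no change)
  #11 pop 4: in={0,2,3} → {0,2,3} (was {3}); enqueue [1]
  #12 pop 0: in={0,2,3} → {} (no change)
  #13 pop 1: in={0,2,3} → {0,2,3} (no change)

Fixpoint:
  val[0] = {}
  val[1] = {0,2,3}
  val[2] = {0,2,3}
  val[3] = {0,2,3}
  val[4] = {0,2,3}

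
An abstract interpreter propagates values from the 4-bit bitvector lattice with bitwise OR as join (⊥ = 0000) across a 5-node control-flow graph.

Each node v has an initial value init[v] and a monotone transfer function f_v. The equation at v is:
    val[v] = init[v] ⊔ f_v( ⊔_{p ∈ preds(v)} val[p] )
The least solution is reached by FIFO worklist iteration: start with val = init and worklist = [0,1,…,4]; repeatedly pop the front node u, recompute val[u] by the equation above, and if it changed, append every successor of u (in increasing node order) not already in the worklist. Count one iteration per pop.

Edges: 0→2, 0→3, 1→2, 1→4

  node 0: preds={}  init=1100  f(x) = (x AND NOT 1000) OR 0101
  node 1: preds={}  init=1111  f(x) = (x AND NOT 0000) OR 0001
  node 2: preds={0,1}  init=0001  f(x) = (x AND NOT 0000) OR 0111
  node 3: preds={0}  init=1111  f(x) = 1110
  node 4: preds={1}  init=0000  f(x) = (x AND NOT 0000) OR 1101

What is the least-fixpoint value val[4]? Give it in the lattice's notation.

1111

Worklist (5 pops):
  #1 pop 0: in=0000 → 1101 (was 1100); enqueue []
  #2 pop 1: in=0000 → 1111 (no change)
  #3 pop 2: in=1111 → 1111 (was 0001); enqueue []
  #4 pop 3: in=1101 → 1111 (no change)
  #5 pop 4: in=1111 → 1111 (was 0000); enqueue []

Fixpoint:
  val[0] = 1101
  val[1] = 1111
  val[2] = 1111
  val[3] = 1111
  val[4] = 1111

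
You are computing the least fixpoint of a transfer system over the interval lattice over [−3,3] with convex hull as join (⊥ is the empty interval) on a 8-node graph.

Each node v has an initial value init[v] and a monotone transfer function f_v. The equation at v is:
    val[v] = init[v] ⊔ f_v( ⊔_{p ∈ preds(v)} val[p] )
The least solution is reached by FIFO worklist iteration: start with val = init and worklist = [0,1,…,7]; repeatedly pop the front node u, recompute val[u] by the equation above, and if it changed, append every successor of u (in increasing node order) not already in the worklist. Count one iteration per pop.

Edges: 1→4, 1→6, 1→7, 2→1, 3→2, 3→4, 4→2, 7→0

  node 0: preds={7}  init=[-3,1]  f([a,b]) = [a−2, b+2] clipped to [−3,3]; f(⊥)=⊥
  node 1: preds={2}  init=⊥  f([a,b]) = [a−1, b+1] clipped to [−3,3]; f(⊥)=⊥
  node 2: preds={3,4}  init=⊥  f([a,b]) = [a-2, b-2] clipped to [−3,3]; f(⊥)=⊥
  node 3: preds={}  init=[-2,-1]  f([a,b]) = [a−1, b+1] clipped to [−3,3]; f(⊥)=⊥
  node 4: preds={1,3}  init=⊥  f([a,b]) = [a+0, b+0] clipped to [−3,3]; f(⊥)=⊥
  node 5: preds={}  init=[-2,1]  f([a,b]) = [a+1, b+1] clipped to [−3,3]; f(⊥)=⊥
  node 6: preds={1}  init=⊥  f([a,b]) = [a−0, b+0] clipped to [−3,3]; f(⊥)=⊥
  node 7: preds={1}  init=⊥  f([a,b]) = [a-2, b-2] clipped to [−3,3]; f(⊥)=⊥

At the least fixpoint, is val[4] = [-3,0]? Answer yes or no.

no

Trace (15 dequeues):
  [1] u=0 | in ⊥ | out [-3,1] | ==
  [2] u=1 | in ⊥ | out ⊥ | ==
  [3] u=2 | in [-2,-1] | out [-3,-3] | prev ⊥ | push {1}
  [4] u=3 | in ⊥ | out [-2,-1] | ==
  [5] u=4 | in [-2,-1] | out [-2,-1] | prev ⊥ | push {2}
  [6] u=5 | in ⊥ | out [-2,1] | ==
  [7] u=6 | in ⊥ | out ⊥ | ==
  [8] u=7 | in ⊥ | out ⊥ | ==
  [9] u=1 | in [-3,-3] | out [-3,-2] | prev ⊥ | push {4,6,7}
  [10] u=2 | in [-2,-1] | out [-3,-3] | ==
  [11] u=4 | in [-3,-1] | out [-3,-1] | prev [-2,-1] | push {2}
  [12] u=6 | in [-3,-2] | out [-3,-2] | prev ⊥ | push {}
  [13] u=7 | in [-3,-2] | out [-3,-3] | prev ⊥ | push {0}
  [14] u=2 | in [-3,-1] | out [-3,-3] | ==
  [15] u=0 | in [-3,-3] | out [-3,1] | ==

Converged values:
  [0] [-3,1]
  [1] [-3,-2]
  [2] [-3,-3]
  [3] [-2,-1]
  [4] [-3,-1]
  [5] [-2,1]
  [6] [-3,-2]
  [7] [-3,-3]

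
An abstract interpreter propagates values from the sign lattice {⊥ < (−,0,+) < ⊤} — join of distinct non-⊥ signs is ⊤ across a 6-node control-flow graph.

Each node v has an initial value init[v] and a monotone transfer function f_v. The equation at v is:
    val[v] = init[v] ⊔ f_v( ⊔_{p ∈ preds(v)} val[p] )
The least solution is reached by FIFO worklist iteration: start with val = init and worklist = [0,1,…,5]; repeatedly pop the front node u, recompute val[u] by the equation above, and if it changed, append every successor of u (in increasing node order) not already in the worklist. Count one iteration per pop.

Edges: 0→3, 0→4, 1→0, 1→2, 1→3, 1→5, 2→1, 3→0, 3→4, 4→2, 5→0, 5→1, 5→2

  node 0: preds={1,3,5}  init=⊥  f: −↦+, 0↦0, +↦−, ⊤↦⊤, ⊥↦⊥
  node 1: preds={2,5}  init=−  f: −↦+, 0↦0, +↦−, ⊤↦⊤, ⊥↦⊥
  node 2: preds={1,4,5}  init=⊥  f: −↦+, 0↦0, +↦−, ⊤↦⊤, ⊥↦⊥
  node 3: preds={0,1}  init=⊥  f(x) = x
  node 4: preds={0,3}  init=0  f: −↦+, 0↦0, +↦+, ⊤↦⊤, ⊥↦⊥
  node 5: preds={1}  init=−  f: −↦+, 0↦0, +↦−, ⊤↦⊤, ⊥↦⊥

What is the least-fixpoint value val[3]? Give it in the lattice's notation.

Trace (11 dequeues):
  [1] u=0 | in − | out + | prev ⊥ | push {}
  [2] u=1 | in − | out ⊤ | prev − | push {0}
  [3] u=2 | in ⊤ | out ⊤ | prev ⊥ | push {1}
  [4] u=3 | in ⊤ | out ⊤ | prev ⊥ | push {}
  [5] u=4 | in ⊤ | out ⊤ | prev 0 | push {2}
  [6] u=5 | in ⊤ | out ⊤ | prev − | push {}
  [7] u=0 | in ⊤ | out ⊤ | prev + | push {3,4}
  [8] u=1 | in ⊤ | out ⊤ | ==
  [9] u=2 | in ⊤ | out ⊤ | ==
  [10] u=3 | in ⊤ | out ⊤ | ==
  [11] u=4 | in ⊤ | out ⊤ | ==

Converged values:
  [0] ⊤
  [1] ⊤
  [2] ⊤
  [3] ⊤
  [4] ⊤
  [5] ⊤

⊤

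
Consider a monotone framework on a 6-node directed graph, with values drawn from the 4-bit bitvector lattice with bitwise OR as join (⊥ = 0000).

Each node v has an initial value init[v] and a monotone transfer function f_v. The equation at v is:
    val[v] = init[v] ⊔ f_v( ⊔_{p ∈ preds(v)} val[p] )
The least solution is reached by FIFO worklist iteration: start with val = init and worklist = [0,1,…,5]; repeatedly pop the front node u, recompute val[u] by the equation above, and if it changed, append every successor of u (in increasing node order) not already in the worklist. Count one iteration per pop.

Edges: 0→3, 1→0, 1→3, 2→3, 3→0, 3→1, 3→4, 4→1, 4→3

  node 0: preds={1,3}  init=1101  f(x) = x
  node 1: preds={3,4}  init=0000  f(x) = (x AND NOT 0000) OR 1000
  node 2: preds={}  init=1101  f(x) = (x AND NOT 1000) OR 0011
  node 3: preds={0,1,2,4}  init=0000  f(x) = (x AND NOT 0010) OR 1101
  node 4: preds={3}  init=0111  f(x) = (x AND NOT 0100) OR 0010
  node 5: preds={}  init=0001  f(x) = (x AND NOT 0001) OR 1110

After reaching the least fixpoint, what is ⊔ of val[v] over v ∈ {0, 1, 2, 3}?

Iteration log — 9 steps:
  step 1. node 0  ⊔preds=0000  new=1101  stable
  step 2. node 1  ⊔preds=0111  new=1111  old=0000  +wl: 0
  step 3. node 2  ⊔preds=0000  new=1111  old=1101  +wl: 
  step 4. node 3  ⊔preds=1111  new=1101  old=0000  +wl: 1
  step 5. node 4  ⊔preds=1101  new=1111  old=0111  +wl: 3
  step 6. node 5  ⊔preds=0000  new=1111  old=0001  +wl: 
  step 7. node 0  ⊔preds=1111  new=1111  old=1101  +wl: 
  step 8. node 1  ⊔preds=1111  new=1111  stable
  step 9. node 3  ⊔preds=1111  new=1101  stable

Least fixpoint reached:
  node 0: 1111
  node 1: 1111
  node 2: 1111
  node 3: 1101
  node 4: 1111
  node 5: 1111

1111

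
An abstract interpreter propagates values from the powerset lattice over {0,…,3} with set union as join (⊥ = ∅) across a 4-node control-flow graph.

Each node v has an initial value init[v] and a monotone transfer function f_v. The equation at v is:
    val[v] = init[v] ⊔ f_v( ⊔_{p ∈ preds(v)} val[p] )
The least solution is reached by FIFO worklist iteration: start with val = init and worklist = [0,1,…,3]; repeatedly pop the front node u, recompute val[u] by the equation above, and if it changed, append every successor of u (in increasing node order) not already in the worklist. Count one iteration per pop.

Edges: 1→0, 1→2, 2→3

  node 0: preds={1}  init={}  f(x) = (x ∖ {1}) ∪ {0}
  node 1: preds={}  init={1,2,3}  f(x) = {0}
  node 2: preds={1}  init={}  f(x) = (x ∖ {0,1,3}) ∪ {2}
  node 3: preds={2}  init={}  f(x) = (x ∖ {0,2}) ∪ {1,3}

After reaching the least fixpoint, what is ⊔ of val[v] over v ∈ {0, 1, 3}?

{0,1,2,3}

Worklist (5 pops):
  #1 pop 0: in={1,2,3} → {0,2,3} (was {}); enqueue []
  #2 pop 1: in={} → {0,1,2,3} (was {1,2,3}); enqueue [0]
  #3 pop 2: in={0,1,2,3} → {2} (was {}); enqueue []
  #4 pop 3: in={2} → {1,3} (was {}); enqueue []
  #5 pop 0: in={0,1,2,3} → {0,2,3} (no change)

Fixpoint:
  val[0] = {0,2,3}
  val[1] = {0,1,2,3}
  val[2] = {2}
  val[3] = {1,3}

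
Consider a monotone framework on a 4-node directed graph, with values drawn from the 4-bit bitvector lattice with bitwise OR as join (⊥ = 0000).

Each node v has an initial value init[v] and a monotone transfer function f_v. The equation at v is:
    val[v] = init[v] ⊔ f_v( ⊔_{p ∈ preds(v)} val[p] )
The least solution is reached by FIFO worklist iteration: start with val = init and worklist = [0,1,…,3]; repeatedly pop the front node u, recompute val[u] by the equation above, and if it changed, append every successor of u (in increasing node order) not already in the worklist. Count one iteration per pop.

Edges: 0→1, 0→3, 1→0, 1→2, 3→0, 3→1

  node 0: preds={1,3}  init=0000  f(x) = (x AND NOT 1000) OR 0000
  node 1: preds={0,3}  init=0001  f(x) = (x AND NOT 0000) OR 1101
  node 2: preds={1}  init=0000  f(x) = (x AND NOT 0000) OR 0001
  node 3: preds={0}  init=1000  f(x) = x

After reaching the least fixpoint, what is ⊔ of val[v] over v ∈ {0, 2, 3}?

1101

Iteration log — 9 steps:
  step 1. node 0  ⊔preds=1001  new=0001  old=0000  +wl: 
  step 2. node 1  ⊔preds=1001  new=1101  old=0001  +wl: 0
  step 3. node 2  ⊔preds=1101  new=1101  old=0000  +wl: 
  step 4. node 3  ⊔preds=0001  new=1001  old=1000  +wl: 1
  step 5. node 0  ⊔preds=1101  new=0101  old=0001  +wl: 3
  step 6. node 1  ⊔preds=1101  new=1101  stable
  step 7. node 3  ⊔preds=0101  new=1101  old=1001  +wl: 0,1
  step 8. node 0  ⊔preds=1101  new=0101  stable
  step 9. node 1  ⊔preds=1101  new=1101  stable

Least fixpoint reached:
  node 0: 0101
  node 1: 1101
  node 2: 1101
  node 3: 1101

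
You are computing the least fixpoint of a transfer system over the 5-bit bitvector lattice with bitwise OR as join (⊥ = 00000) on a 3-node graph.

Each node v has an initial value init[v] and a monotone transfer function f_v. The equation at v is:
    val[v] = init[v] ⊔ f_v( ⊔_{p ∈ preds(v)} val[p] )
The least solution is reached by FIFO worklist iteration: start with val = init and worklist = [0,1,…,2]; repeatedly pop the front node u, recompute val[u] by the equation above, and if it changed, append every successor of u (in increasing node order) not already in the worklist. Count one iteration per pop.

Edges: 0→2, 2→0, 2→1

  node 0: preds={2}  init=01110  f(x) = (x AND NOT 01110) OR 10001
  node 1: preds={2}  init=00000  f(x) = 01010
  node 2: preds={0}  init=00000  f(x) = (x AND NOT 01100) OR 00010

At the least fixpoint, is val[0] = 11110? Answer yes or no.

no

Iteration log — 5 steps:
  step 1. node 0  ⊔preds=00000  new=11111  old=01110  +wl: 
  step 2. node 1  ⊔preds=00000  new=01010  old=00000  +wl: 
  step 3. node 2  ⊔preds=11111  new=10011  old=00000  +wl: 0,1
  step 4. node 0  ⊔preds=10011  new=11111  stable
  step 5. node 1  ⊔preds=10011  new=01010  stable

Least fixpoint reached:
  node 0: 11111
  node 1: 01010
  node 2: 10011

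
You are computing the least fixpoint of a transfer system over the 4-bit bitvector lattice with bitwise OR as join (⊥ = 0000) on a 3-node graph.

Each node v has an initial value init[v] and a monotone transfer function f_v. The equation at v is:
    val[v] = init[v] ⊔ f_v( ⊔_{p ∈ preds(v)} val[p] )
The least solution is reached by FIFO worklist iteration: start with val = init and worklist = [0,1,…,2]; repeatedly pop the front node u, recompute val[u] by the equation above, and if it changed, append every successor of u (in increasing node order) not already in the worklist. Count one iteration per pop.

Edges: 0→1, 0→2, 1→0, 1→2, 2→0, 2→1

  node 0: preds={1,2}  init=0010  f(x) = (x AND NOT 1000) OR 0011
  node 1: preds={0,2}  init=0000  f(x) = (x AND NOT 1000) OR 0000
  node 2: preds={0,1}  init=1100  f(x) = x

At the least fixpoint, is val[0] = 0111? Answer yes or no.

Worklist (5 pops):
  #1 pop 0: in=1100 → 0111 (was 0010); enqueue []
  #2 pop 1: in=1111 → 0111 (was 0000); enqueue [0]
  #3 pop 2: in=0111 → 1111 (was 1100); enqueue [1]
  #4 pop 0: in=1111 → 0111 (no change)
  #5 pop 1: in=1111 → 0111 (no change)

Fixpoint:
  val[0] = 0111
  val[1] = 0111
  val[2] = 1111

yes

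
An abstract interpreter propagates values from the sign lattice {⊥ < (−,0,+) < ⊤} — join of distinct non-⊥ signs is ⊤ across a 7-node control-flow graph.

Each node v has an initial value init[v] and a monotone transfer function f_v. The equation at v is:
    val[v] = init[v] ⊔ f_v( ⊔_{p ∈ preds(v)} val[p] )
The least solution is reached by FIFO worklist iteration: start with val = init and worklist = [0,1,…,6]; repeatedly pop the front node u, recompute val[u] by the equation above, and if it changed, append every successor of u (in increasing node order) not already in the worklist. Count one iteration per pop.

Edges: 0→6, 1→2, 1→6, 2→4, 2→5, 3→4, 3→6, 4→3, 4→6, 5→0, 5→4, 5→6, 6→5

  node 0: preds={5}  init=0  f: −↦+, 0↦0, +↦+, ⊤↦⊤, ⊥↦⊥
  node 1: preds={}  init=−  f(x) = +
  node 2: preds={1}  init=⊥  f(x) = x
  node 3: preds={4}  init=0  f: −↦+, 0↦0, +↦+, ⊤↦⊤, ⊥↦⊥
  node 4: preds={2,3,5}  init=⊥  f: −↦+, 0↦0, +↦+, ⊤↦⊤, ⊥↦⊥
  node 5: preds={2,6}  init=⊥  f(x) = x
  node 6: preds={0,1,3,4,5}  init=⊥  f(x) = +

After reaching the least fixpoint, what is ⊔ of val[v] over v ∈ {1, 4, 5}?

⊤

Trace (12 dequeues):
  [1] u=0 | in ⊥ | out 0 | ==
  [2] u=1 | in ⊥ | out ⊤ | prev − | push {}
  [3] u=2 | in ⊤ | out ⊤ | prev ⊥ | push {}
  [4] u=3 | in ⊥ | out 0 | ==
  [5] u=4 | in ⊤ | out ⊤ | prev ⊥ | push {3}
  [6] u=5 | in ⊤ | out ⊤ | prev ⊥ | push {0,4}
  [7] u=6 | in ⊤ | out + | prev ⊥ | push {5}
  [8] u=3 | in ⊤ | out ⊤ | prev 0 | push {6}
  [9] u=0 | in ⊤ | out ⊤ | prev 0 | push {}
  [10] u=4 | in ⊤ | out ⊤ | ==
  [11] u=5 | in ⊤ | out ⊤ | ==
  [12] u=6 | in ⊤ | out + | ==

Converged values:
  [0] ⊤
  [1] ⊤
  [2] ⊤
  [3] ⊤
  [4] ⊤
  [5] ⊤
  [6] +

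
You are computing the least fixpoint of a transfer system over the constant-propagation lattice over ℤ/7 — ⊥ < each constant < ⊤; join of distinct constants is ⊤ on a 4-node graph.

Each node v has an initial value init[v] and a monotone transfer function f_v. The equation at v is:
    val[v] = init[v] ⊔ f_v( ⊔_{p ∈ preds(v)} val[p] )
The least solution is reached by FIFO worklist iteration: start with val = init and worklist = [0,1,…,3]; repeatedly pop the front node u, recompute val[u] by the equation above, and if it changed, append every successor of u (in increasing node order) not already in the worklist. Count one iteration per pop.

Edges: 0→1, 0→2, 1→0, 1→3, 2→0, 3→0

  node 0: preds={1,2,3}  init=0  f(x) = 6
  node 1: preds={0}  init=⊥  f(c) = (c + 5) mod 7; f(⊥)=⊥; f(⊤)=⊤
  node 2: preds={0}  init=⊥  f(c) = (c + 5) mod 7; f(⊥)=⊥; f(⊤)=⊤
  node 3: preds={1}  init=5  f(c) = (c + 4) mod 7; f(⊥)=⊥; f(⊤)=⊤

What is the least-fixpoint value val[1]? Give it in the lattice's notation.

⊤

Trace (5 dequeues):
  [1] u=0 | in 5 | out ⊤ | prev 0 | push {}
  [2] u=1 | in ⊤ | out ⊤ | prev ⊥ | push {0}
  [3] u=2 | in ⊤ | out ⊤ | prev ⊥ | push {}
  [4] u=3 | in ⊤ | out ⊤ | prev 5 | push {}
  [5] u=0 | in ⊤ | out ⊤ | ==

Converged values:
  [0] ⊤
  [1] ⊤
  [2] ⊤
  [3] ⊤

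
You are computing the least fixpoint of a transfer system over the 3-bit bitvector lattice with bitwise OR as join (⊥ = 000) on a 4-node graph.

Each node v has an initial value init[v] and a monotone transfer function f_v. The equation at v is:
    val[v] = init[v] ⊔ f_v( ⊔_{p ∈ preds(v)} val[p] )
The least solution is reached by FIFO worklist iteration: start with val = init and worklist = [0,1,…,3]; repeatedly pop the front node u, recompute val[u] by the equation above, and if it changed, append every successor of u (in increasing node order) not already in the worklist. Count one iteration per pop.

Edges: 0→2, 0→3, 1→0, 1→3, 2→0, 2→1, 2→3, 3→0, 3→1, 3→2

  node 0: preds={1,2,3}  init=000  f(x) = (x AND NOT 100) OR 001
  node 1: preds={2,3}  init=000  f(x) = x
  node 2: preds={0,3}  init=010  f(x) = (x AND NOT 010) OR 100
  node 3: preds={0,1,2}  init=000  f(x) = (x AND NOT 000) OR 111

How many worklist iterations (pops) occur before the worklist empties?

9

Iteration log — 9 steps:
  step 1. node 0  ⊔preds=010  new=011  old=000  +wl: 
  step 2. node 1  ⊔preds=010  new=010  old=000  +wl: 0
  step 3. node 2  ⊔preds=011  new=111  old=010  +wl: 1
  step 4. node 3  ⊔preds=111  new=111  old=000  +wl: 2
  step 5. node 0  ⊔preds=111  new=011  stable
  step 6. node 1  ⊔preds=111  new=111  old=010  +wl: 0,3
  step 7. node 2  ⊔preds=111  new=111  stable
  step 8. node 0  ⊔preds=111  new=011  stable
  step 9. node 3  ⊔preds=111  new=111  stable

Least fixpoint reached:
  node 0: 011
  node 1: 111
  node 2: 111
  node 3: 111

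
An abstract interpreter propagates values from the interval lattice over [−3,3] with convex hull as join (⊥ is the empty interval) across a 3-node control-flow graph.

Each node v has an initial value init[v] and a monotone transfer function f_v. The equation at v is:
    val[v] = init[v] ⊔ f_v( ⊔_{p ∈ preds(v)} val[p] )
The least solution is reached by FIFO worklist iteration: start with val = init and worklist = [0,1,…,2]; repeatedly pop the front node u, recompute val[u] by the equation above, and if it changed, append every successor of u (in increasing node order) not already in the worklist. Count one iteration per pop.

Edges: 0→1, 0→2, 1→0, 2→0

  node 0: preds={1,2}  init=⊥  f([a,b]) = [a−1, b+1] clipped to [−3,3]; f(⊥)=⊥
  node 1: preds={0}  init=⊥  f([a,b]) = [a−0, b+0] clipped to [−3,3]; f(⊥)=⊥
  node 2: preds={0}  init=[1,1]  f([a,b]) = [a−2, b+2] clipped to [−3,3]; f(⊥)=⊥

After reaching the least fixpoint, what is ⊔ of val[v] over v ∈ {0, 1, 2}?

[-3,3]

Trace (7 dequeues):
  [1] u=0 | in [1,1] | out [0,2] | prev ⊥ | push {}
  [2] u=1 | in [0,2] | out [0,2] | prev ⊥ | push {0}
  [3] u=2 | in [0,2] | out [-2,3] | prev [1,1] | push {}
  [4] u=0 | in [-2,3] | out [-3,3] | prev [0,2] | push {1,2}
  [5] u=1 | in [-3,3] | out [-3,3] | prev [0,2] | push {0}
  [6] u=2 | in [-3,3] | out [-3,3] | prev [-2,3] | push {}
  [7] u=0 | in [-3,3] | out [-3,3] | ==

Converged values:
  [0] [-3,3]
  [1] [-3,3]
  [2] [-3,3]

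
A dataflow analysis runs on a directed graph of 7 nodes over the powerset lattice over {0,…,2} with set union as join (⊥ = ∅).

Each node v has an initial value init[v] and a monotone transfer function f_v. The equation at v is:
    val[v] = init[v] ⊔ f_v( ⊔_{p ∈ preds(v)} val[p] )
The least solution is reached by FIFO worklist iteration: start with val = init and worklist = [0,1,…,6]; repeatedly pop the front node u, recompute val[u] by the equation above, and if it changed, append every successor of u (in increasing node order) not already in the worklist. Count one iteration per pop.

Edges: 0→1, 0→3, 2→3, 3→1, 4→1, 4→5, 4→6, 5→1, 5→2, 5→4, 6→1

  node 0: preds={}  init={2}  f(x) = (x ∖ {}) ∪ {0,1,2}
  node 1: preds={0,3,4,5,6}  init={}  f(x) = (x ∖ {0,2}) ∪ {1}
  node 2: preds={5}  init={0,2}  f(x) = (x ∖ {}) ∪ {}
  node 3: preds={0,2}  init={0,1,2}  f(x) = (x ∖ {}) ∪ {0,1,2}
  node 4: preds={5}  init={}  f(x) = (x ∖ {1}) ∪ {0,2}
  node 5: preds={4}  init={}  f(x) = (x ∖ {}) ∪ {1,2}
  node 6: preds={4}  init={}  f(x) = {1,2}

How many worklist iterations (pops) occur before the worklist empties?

Trace (11 dequeues):
  [1] u=0 | in {} | out {0,1,2} | prev {2} | push {}
  [2] u=1 | in {0,1,2} | out {1} | prev {} | push {}
  [3] u=2 | in {} | out {0,2} | ==
  [4] u=3 | in {0,1,2} | out {0,1,2} | ==
  [5] u=4 | in {} | out {0,2} | prev {} | push {1}
  [6] u=5 | in {0,2} | out {0,1,2} | prev {} | push {2,4}
  [7] u=6 | in {0,2} | out {1,2} | prev {} | push {}
  [8] u=1 | in {0,1,2} | out {1} | ==
  [9] u=2 | in {0,1,2} | out {0,1,2} | prev {0,2} | push {3}
  [10] u=4 | in {0,1,2} | out {0,2} | ==
  [11] u=3 | in {0,1,2} | out {0,1,2} | ==

Converged values:
  [0] {0,1,2}
  [1] {1}
  [2] {0,1,2}
  [3] {0,1,2}
  [4] {0,2}
  [5] {0,1,2}
  [6] {1,2}

11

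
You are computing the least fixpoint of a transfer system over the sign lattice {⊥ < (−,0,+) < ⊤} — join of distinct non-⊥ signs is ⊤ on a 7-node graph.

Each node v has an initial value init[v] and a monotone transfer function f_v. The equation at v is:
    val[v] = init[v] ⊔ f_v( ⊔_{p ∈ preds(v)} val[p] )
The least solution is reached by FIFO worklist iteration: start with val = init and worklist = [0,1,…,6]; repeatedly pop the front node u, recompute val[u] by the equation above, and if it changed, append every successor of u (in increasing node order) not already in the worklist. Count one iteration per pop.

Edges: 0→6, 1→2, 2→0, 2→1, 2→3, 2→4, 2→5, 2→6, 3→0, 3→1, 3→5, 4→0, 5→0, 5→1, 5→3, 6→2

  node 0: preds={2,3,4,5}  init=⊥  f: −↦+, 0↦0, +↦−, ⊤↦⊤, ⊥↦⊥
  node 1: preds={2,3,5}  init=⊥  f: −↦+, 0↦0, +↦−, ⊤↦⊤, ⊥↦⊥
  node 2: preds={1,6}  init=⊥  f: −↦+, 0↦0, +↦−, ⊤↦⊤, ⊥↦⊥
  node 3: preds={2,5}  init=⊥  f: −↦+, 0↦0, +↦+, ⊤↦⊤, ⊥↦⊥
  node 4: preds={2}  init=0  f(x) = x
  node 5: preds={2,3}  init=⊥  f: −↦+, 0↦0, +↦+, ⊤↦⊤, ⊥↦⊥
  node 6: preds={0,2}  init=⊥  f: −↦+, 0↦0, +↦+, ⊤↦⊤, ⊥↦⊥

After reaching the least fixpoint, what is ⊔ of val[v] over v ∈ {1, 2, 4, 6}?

Trace (18 dequeues):
  [1] u=0 | in 0 | out 0 | prev ⊥ | push {}
  [2] u=1 | in ⊥ | out ⊥ | ==
  [3] u=2 | in ⊥ | out ⊥ | ==
  [4] u=3 | in ⊥ | out ⊥ | ==
  [5] u=4 | in ⊥ | out 0 | ==
  [6] u=5 | in ⊥ | out ⊥ | ==
  [7] u=6 | in 0 | out 0 | prev ⊥ | push {2}
  [8] u=2 | in 0 | out 0 | prev ⊥ | push {0,1,3,4,5,6}
  [9] u=0 | in 0 | out 0 | ==
  [10] u=1 | in 0 | out 0 | prev ⊥ | push {2}
  [11] u=3 | in 0 | out 0 | prev ⊥ | push {0,1}
  [12] u=4 | in 0 | out 0 | ==
  [13] u=5 | in 0 | out 0 | prev ⊥ | push {3}
  [14] u=6 | in 0 | out 0 | ==
  [15] u=2 | in 0 | out 0 | ==
  [16] u=0 | in 0 | out 0 | ==
  [17] u=1 | in 0 | out 0 | ==
  [18] u=3 | in 0 | out 0 | ==

Converged values:
  [0] 0
  [1] 0
  [2] 0
  [3] 0
  [4] 0
  [5] 0
  [6] 0

0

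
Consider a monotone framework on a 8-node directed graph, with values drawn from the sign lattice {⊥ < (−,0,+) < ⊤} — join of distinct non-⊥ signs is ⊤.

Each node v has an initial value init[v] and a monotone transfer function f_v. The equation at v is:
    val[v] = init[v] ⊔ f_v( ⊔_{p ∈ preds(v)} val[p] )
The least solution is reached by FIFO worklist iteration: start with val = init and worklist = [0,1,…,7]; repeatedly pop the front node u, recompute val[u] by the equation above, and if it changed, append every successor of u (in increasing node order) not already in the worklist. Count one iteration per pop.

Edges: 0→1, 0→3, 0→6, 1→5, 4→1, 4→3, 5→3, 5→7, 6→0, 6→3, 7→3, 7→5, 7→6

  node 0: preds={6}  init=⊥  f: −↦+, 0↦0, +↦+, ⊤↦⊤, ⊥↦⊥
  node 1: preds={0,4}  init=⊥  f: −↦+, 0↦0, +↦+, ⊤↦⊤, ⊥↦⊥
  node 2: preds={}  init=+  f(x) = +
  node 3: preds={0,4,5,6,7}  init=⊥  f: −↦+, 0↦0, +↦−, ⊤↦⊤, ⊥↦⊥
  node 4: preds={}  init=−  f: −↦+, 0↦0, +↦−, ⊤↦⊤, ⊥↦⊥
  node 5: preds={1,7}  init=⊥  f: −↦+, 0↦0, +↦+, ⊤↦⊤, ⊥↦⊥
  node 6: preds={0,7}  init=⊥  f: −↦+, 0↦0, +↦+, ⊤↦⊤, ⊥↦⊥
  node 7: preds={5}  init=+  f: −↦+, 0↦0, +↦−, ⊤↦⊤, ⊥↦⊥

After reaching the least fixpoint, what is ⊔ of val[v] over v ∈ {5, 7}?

Trace (20 dequeues):
  [1] u=0 | in ⊥ | out ⊥ | ==
  [2] u=1 | in − | out + | prev ⊥ | push {}
  [3] u=2 | in ⊥ | out + | ==
  [4] u=3 | in ⊤ | out ⊤ | prev ⊥ | push {}
  [5] u=4 | in ⊥ | out − | ==
  [6] u=5 | in + | out + | prev ⊥ | push {3}
  [7] u=6 | in + | out + | prev ⊥ | push {0}
  [8] u=7 | in + | out ⊤ | prev + | push {5,6}
  [9] u=3 | in ⊤ | out ⊤ | ==
  [10] u=0 | in + | out + | prev ⊥ | push {1,3}
  [11] u=5 | in ⊤ | out ⊤ | prev + | push {7}
  [12] u=6 | in ⊤ | out ⊤ | prev + | push {0}
  [13] u=1 | in ⊤ | out ⊤ | prev + | push {5}
  [14] u=3 | in ⊤ | out ⊤ | ==
  [15] u=7 | in ⊤ | out ⊤ | ==
  [16] u=0 | in ⊤ | out ⊤ | prev + | push {1,3,6}
  [17] u=5 | in ⊤ | out ⊤ | ==
  [18] u=1 | in ⊤ | out ⊤ | ==
  [19] u=3 | in ⊤ | out ⊤ | ==
  [20] u=6 | in ⊤ | out ⊤ | ==

Converged values:
  [0] ⊤
  [1] ⊤
  [2] +
  [3] ⊤
  [4] −
  [5] ⊤
  [6] ⊤
  [7] ⊤

⊤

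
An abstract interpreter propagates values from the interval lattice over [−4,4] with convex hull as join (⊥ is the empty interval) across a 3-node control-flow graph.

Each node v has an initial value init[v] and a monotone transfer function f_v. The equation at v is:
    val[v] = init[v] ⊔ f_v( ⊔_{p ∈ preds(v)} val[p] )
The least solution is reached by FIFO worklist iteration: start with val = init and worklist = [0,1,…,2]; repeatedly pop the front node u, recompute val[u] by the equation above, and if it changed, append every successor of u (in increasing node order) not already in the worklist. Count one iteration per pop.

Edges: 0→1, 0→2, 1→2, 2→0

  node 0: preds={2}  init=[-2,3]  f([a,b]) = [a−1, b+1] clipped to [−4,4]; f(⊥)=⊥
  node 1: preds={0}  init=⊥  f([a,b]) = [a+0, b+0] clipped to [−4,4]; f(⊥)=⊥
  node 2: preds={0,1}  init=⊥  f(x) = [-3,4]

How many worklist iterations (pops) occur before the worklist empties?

6

Iteration log — 6 steps:
  step 1. node 0  ⊔preds=⊥  new=[-2,3]  stable
  step 2. node 1  ⊔preds=[-2,3]  new=[-2,3]  old=⊥  +wl: 
  step 3. node 2  ⊔preds=[-2,3]  new=[-3,4]  old=⊥  +wl: 0
  step 4. node 0  ⊔preds=[-3,4]  new=[-4,4]  old=[-2,3]  +wl: 1,2
  step 5. node 1  ⊔preds=[-4,4]  new=[-4,4]  old=[-2,3]  +wl: 
  step 6. node 2  ⊔preds=[-4,4]  new=[-3,4]  stable

Least fixpoint reached:
  node 0: [-4,4]
  node 1: [-4,4]
  node 2: [-3,4]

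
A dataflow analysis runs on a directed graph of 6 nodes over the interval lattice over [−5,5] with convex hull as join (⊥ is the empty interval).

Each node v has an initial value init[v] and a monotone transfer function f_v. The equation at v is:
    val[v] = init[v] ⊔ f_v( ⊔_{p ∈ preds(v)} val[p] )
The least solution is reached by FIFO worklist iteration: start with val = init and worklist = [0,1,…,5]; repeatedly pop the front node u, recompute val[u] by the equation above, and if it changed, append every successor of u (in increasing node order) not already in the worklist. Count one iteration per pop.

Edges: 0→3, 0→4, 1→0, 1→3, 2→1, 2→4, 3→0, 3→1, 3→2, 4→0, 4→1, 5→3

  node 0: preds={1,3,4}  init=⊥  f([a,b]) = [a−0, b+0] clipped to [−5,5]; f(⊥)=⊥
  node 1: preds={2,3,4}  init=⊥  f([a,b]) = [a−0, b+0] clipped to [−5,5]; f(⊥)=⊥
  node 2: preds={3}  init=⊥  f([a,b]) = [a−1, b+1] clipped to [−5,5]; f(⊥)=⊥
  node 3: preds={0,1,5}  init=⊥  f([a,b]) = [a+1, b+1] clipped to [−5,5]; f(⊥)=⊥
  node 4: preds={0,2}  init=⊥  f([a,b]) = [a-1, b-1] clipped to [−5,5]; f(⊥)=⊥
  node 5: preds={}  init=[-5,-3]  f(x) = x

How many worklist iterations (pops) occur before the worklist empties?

47

Trace (47 dequeues):
  [1] u=0 | in ⊥ | out ⊥ | ==
  [2] u=1 | in ⊥ | out ⊥ | ==
  [3] u=2 | in ⊥ | out ⊥ | ==
  [4] u=3 | in [-5,-3] | out [-4,-2] | prev ⊥ | push {0,1,2}
  [5] u=4 | in ⊥ | out ⊥ | ==
  [6] u=5 | in ⊥ | out [-5,-3] | ==
  [7] u=0 | in [-4,-2] | out [-4,-2] | prev ⊥ | push {3,4}
  [8] u=1 | in [-4,-2] | out [-4,-2] | prev ⊥ | push {0}
  [9] u=2 | in [-4,-2] | out [-5,-1] | prev ⊥ | push {1}
  [10] u=3 | in [-5,-2] | out [-4,-1] | prev [-4,-2] | push {2}
  [11] u=4 | in [-5,-1] | out [-5,-2] | prev ⊥ | push {}
  [12] u=0 | in [-5,-1] | out [-5,-1] | prev [-4,-2] | push {3,4}
  [13] u=1 | in [-5,-1] | out [-5,-1] | prev [-4,-2] | push {0}
  [14] u=2 | in [-4,-1] | out [-5,0] | prev [-5,-1] | push {1}
  [15] u=3 | in [-5,-1] | out [-4,0] | prev [-4,-1] | push {2}
  [16] u=4 | in [-5,0] | out [-5,-1] | prev [-5,-2] | push {}
  [17] u=0 | in [-5,0] | out [-5,0] | prev [-5,-1] | push {3,4}
  [18] u=1 | in [-5,0] | out [-5,0] | prev [-5,-1] | push {0}
  [19] u=2 | in [-4,0] | out [-5,1] | prev [-5,0] | push {1}
  [20] u=3 | in [-5,0] | out [-4,1] | prev [-4,0] | push {2}
  [21] u=4 | in [-5,1] | out [-5,0] | prev [-5,-1] | push {}
  [22] u=0 | in [-5,1] | out [-5,1] | prev [-5,0] | push {3,4}
  [23] u=1 | in [-5,1] | out [-5,1] | prev [-5,0] | push {0}
  [24] u=2 | in [-4,1] | out [-5,2] | prev [-5,1] | push {1}
  [25] u=3 | in [-5,1] | out [-4,2] | prev [-4,1] | push {2}
  [26] u=4 | in [-5,2] | out [-5,1] | prev [-5,0] | push {}
  [27] u=0 | in [-5,2] | out [-5,2] | prev [-5,1] | push {3,4}
  [28] u=1 | in [-5,2] | out [-5,2] | prev [-5,1] | push {0}
  [29] u=2 | in [-4,2] | out [-5,3] | prev [-5,2] | push {1}
  [30] u=3 | in [-5,2] | out [-4,3] | prev [-4,2] | push {2}
  [31] u=4 | in [-5,3] | out [-5,2] | prev [-5,1] | push {}
  [32] u=0 | in [-5,3] | out [-5,3] | prev [-5,2] | push {3,4}
  [33] u=1 | in [-5,3] | out [-5,3] | prev [-5,2] | push {0}
  [34] u=2 | in [-4,3] | out [-5,4] | prev [-5,3] | push {1}
  [35] u=3 | in [-5,3] | out [-4,4] | prev [-4,3] | push {2}
  [36] u=4 | in [-5,4] | out [-5,3] | prev [-5,2] | push {}
  [37] u=0 | in [-5,4] | out [-5,4] | prev [-5,3] | push {3,4}
  [38] u=1 | in [-5,4] | out [-5,4] | prev [-5,3] | push {0}
  [39] u=2 | in [-4,4] | out [-5,5] | prev [-5,4] | push {1}
  [40] u=3 | in [-5,4] | out [-4,5] | prev [-4,4] | push {2}
  [41] u=4 | in [-5,5] | out [-5,4] | prev [-5,3] | push {}
  [42] u=0 | in [-5,5] | out [-5,5] | prev [-5,4] | push {3,4}
  [43] u=1 | in [-5,5] | out [-5,5] | prev [-5,4] | push {0}
  [44] u=2 | in [-4,5] | out [-5,5] | ==
  [45] u=3 | in [-5,5] | out [-4,5] | ==
  [46] u=4 | in [-5,5] | out [-5,4] | ==
  [47] u=0 | in [-5,5] | out [-5,5] | ==

Converged values:
  [0] [-5,5]
  [1] [-5,5]
  [2] [-5,5]
  [3] [-4,5]
  [4] [-5,4]
  [5] [-5,-3]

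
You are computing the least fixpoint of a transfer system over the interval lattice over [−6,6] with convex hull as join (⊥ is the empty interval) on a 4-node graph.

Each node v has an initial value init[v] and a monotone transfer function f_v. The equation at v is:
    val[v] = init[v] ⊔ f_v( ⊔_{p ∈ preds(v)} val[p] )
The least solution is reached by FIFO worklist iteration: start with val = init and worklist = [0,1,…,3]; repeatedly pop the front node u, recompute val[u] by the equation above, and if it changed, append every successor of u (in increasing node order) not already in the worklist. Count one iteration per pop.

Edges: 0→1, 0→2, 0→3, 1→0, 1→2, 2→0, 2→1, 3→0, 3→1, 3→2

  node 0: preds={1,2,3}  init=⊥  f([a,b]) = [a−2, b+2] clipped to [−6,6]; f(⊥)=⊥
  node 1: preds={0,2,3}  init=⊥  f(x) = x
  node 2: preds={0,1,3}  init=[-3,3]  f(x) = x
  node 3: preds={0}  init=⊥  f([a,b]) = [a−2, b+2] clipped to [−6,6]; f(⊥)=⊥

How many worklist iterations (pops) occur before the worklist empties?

Trace (10 dequeues):
  [1] u=0 | in [-3,3] | out [-5,5] | prev ⊥ | push {}
  [2] u=1 | in [-5,5] | out [-5,5] | prev ⊥ | push {0}
  [3] u=2 | in [-5,5] | out [-5,5] | prev [-3,3] | push {1}
  [4] u=3 | in [-5,5] | out [-6,6] | prev ⊥ | push {2}
  [5] u=0 | in [-6,6] | out [-6,6] | prev [-5,5] | push {3}
  [6] u=1 | in [-6,6] | out [-6,6] | prev [-5,5] | push {0}
  [7] u=2 | in [-6,6] | out [-6,6] | prev [-5,5] | push {1}
  [8] u=3 | in [-6,6] | out [-6,6] | ==
  [9] u=0 | in [-6,6] | out [-6,6] | ==
  [10] u=1 | in [-6,6] | out [-6,6] | ==

Converged values:
  [0] [-6,6]
  [1] [-6,6]
  [2] [-6,6]
  [3] [-6,6]

10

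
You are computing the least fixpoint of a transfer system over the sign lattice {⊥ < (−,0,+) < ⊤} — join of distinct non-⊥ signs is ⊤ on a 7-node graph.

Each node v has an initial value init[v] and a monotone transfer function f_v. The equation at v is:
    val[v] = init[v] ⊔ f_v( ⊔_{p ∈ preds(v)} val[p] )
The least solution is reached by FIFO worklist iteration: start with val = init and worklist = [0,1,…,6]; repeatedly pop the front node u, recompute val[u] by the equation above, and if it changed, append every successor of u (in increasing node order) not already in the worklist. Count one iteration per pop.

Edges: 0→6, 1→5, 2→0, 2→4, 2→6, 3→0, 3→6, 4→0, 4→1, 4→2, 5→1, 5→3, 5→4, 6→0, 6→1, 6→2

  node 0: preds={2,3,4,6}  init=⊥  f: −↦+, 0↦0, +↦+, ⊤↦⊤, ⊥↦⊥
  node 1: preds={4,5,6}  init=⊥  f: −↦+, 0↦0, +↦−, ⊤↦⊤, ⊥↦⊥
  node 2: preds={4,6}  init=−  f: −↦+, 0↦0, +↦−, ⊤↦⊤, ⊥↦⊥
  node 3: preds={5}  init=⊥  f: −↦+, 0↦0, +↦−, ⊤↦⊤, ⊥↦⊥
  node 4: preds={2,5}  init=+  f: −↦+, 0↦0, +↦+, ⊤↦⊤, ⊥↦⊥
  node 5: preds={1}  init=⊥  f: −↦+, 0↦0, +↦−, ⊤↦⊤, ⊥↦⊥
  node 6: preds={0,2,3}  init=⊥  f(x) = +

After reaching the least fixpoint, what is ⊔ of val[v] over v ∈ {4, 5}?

Trace (22 dequeues):
  [1] u=0 | in ⊤ | out ⊤ | prev ⊥ | push {}
  [2] u=1 | in + | out − | prev ⊥ | push {}
  [3] u=2 | in + | out − | ==
  [4] u=3 | in ⊥ | out ⊥ | ==
  [5] u=4 | in − | out + | ==
  [6] u=5 | in − | out + | prev ⊥ | push {1,3,4}
  [7] u=6 | in ⊤ | out + | prev ⊥ | push {0,2}
  [8] u=1 | in + | out − | ==
  [9] u=3 | in + | out − | prev ⊥ | push {6}
  [10] u=4 | in ⊤ | out ⊤ | prev + | push {1}
  [11] u=0 | in ⊤ | out ⊤ | ==
  [12] u=2 | in ⊤ | out ⊤ | prev − | push {0,4}
  [13] u=6 | in ⊤ | out + | ==
  [14] u=1 | in ⊤ | out ⊤ | prev − | push {5}
  [15] u=0 | in ⊤ | out ⊤ | ==
  [16] u=4 | in ⊤ | out ⊤ | ==
  [17] u=5 | in ⊤ | out ⊤ | prev + | push {1,3,4}
  [18] u=1 | in ⊤ | out ⊤ | ==
  [19] u=3 | in ⊤ | out ⊤ | prev − | push {0,6}
  [20] u=4 | in ⊤ | out ⊤ | ==
  [21] u=0 | in ⊤ | out ⊤ | ==
  [22] u=6 | in ⊤ | out + | ==

Converged values:
  [0] ⊤
  [1] ⊤
  [2] ⊤
  [3] ⊤
  [4] ⊤
  [5] ⊤
  [6] +

⊤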